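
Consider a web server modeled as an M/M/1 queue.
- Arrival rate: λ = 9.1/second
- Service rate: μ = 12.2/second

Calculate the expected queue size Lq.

ρ = λ/μ = 9.1/12.2 = 0.7459
For M/M/1: Lq = λ²/(μ(μ-λ))
Lq = 82.81/(12.2 × 3.10)
Lq = 2.1896 requests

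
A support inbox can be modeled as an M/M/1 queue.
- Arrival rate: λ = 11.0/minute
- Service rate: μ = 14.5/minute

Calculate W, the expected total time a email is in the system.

First, compute utilization: ρ = λ/μ = 11.0/14.5 = 0.7586
For M/M/1: W = 1/(μ-λ)
W = 1/(14.5-11.0) = 1/3.50
W = 0.2857 minutes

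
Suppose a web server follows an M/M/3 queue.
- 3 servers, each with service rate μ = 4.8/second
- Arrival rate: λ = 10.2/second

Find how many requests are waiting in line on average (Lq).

Traffic intensity: ρ = λ/(cμ) = 10.2/(3×4.8) = 0.7083
Since ρ = 0.7083 < 1, system is stable.
Offered load a = λ/μ = cρ = 10.2/4.8 = 2.1250
P₀ = [ Σₙ₌₀^2 aⁿ/n! + a^3/(3!(1-ρ)) ]⁻¹
Σ = a^0/0! + a^1/1! + a^2/2! = 1.0000 + 2.1250 + 2.2578 = 5.3828
a^3/(3!(1-ρ)) = 9.59570/(6 × 0.291667) = 5.4833
P₀ = 1/(5.3828 + 5.4833) = 0.09203
Lq = P₀·a^3·ρ / (3!(1-ρ)²) = 0.09203 × 9.5957 × 0.7083 / (6 × 0.08507) = 1.2255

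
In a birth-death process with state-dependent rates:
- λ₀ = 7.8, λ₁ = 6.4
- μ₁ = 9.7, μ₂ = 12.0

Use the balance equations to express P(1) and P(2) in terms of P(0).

Balance equations:
State 0: λ₀P₀ = μ₁P₁ → P₁ = (λ₀/μ₁)P₀ = (7.8/9.7)P₀ = 0.8041P₀
State 1: P₂ = (λ₀λ₁)/(μ₁μ₂)P₀ = (7.8×6.4)/(9.7×12.0)P₀ = 0.4289P₀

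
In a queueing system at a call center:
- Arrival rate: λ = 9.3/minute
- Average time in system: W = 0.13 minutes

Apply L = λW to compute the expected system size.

Little's Law: L = λW
L = 9.3 × 0.13 = 1.2090 calls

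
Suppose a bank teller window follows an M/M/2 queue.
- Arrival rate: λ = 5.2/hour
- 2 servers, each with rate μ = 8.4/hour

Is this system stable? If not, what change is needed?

Stability requires ρ = λ/(cμ) < 1
ρ = 5.2/(2 × 8.4) = 5.2/16.80 = 0.3095
Since 0.3095 < 1, the system is STABLE.
The servers are busy 30.95% of the time.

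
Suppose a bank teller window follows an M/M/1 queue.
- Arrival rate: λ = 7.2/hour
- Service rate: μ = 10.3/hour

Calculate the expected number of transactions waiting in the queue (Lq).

ρ = λ/μ = 7.2/10.3 = 0.6990
For M/M/1: Lq = λ²/(μ(μ-λ))
Lq = 51.84/(10.3 × 3.10)
Lq = 1.6236 transactions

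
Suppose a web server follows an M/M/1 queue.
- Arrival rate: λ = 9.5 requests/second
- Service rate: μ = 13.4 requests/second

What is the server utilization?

Server utilization: ρ = λ/μ
ρ = 9.5/13.4 = 0.7090
The server is busy 70.90% of the time.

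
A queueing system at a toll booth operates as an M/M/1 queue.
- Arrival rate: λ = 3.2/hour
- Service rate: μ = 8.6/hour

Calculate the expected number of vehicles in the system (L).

ρ = λ/μ = 3.2/8.6 = 0.3721
For M/M/1: L = λ/(μ-λ)
L = 3.2/(8.6-3.2) = 3.2/5.40
L = 0.5926 vehicles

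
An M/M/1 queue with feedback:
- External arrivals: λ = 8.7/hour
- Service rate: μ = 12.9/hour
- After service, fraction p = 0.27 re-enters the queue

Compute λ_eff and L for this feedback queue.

Effective arrival rate: λ_eff = λ/(1-p) = 8.7/(1-0.27) = 8.7/0.73 = 11.91781
ρ = λ_eff/μ = 11.91781/12.9 = 0.923861
L = ρ/(1-ρ) = 0.923861/(1-0.923861) = 12.1339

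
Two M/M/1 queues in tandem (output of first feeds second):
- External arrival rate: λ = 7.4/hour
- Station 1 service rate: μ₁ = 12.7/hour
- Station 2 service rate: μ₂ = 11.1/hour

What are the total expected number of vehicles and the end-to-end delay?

By Jackson's theorem, each station behaves as independent M/M/1.
Station 1: ρ₁ = 7.4/12.7 = 0.5827, L₁ = ρ₁/(1-ρ₁) = λ/(μ₁-λ) = 7.4/5.30 = 1.3962
Station 2: ρ₂ = 7.4/11.1 = 0.6667, L₂ = ρ₂/(1-ρ₂) = λ/(μ₂-λ) = 7.4/3.70 = 2.0000
Total: L = L₁ + L₂ = 1.3962 + 2.0000 = 3.3962
W = L/λ = 3.3962/7.4 = 0.4589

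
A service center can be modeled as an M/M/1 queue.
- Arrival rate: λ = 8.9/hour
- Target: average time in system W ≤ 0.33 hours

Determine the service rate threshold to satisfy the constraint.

For M/M/1: W = 1/(μ-λ)
Need W ≤ 0.33, so 1/(μ-λ) ≤ 0.33
μ - λ ≥ 1/0.33 = 3.0303
μ ≥ 8.9 + 3.0303 = 11.9303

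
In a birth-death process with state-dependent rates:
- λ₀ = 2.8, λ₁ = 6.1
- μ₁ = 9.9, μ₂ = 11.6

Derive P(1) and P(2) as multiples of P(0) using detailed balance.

Balance equations:
State 0: λ₀P₀ = μ₁P₁ → P₁ = (λ₀/μ₁)P₀ = (2.8/9.9)P₀ = 0.2828P₀
State 1: P₂ = (λ₀λ₁)/(μ₁μ₂)P₀ = (2.8×6.1)/(9.9×11.6)P₀ = 0.1487P₀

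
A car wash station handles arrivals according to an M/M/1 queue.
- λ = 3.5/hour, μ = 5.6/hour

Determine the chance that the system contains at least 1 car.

ρ = λ/μ = 3.5/5.6 = 0.6250
P(N ≥ n) = ρⁿ
P(N ≥ 1) = 0.6250^1
P(N ≥ 1) = 0.6250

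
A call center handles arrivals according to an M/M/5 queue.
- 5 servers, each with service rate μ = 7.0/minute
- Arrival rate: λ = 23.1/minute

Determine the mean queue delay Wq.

Traffic intensity: ρ = λ/(cμ) = 23.1/(5×7.0) = 0.6600
Since ρ = 0.6600 < 1, system is stable.
Offered load a = λ/μ = cρ = 23.1/7.0 = 3.3000
P₀ = [ Σₙ₌₀^4 aⁿ/n! + a^5/(5!(1-ρ)) ]⁻¹
Σ = a^0/0! + a^1/1! + a^2/2! + a^3/3! + a^4/4! = 1.0000 + 3.3000 + 5.4450 + 5.9895 + 4.9413 = 20.6758
a^5/(5!(1-ρ)) = 391.3539/(120 × 0.3400) = 9.5920
P₀ = 1/(20.6758 + 9.5920) = 0.03304
Lq = P₀·a^5·ρ / (5!(1-ρ)²) = 0.03304 × 391.3539 × 0.6600 / (120 × 0.1156) = 0.6152
Wq = Lq/λ = 0.6152/23.1 = 0.02663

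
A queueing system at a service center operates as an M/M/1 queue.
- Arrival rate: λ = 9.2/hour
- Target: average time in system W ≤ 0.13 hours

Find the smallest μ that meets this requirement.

For M/M/1: W = 1/(μ-λ)
Need W ≤ 0.13, so 1/(μ-λ) ≤ 0.13
μ - λ ≥ 1/0.13 = 7.6923
μ ≥ 9.2 + 7.6923 = 16.8923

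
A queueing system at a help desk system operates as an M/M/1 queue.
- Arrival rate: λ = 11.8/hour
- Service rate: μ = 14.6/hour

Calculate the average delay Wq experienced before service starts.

First, compute utilization: ρ = λ/μ = 11.8/14.6 = 0.8082
For M/M/1: Wq = λ/(μ(μ-λ))
Wq = 11.8/(14.6 × (14.6-11.8))
Wq = 11.8/(14.6 × 2.80)
Wq = 0.2886 hours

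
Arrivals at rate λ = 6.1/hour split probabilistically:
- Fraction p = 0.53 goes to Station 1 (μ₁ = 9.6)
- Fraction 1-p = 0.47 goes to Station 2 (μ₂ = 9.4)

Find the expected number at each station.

Effective rates: λ₁ = 6.1×0.53 = 3.233, λ₂ = 6.1×0.47 = 2.867
Station 1: ρ₁ = 3.233/9.6 = 0.3368, L₁ = ρ₁/(1-ρ₁) = 0.3368/(1-0.3368) = 0.5078
Station 2: ρ₂ = 2.867/9.4 = 0.3050, L₂ = ρ₂/(1-ρ₂) = 0.3050/(1-0.3050) = 0.4388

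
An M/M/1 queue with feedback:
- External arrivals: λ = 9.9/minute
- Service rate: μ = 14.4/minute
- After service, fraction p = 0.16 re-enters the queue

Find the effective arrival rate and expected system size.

Effective arrival rate: λ_eff = λ/(1-p) = 9.9/(1-0.16) = 9.9/0.84 = 11.78571
ρ = λ_eff/μ = 11.78571/14.4 = 0.818452
L = ρ/(1-ρ) = 0.818452/(1-0.818452) = 4.5082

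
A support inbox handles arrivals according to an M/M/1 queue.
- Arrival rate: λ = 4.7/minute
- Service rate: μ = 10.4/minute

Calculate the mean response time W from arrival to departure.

First, compute utilization: ρ = λ/μ = 4.7/10.4 = 0.4519
For M/M/1: W = 1/(μ-λ)
W = 1/(10.4-4.7) = 1/5.70
W = 0.1754 minutes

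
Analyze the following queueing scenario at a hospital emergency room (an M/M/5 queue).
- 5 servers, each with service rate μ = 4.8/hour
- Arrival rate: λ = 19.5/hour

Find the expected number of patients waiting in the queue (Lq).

Traffic intensity: ρ = λ/(cμ) = 19.5/(5×4.8) = 0.8125
Since ρ = 0.8125 < 1, system is stable.
Offered load a = λ/μ = cρ = 19.5/4.8 = 4.0625
P₀ = [ Σₙ₌₀^4 aⁿ/n! + a^5/(5!(1-ρ)) ]⁻¹
Σ = a^0/0! + a^1/1! + a^2/2! + a^3/3! + a^4/4! = 1.0000 + 4.0625 + 8.2520 + 11.1745 + 11.3491 = 35.8381
a^5/(5!(1-ρ)) = 1106.5394/(120 × 0.1875) = 49.1795
P₀ = 1/(35.8381 + 49.1795) = 0.01176
Lq = P₀·a^5·ρ / (5!(1-ρ)²) = 0.0117623 × 1106.5394 × 0.812500 / (120 × 0.0351562) = 2.5067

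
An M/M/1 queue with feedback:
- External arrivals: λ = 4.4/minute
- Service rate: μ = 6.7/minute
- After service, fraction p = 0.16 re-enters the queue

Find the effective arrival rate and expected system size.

Effective arrival rate: λ_eff = λ/(1-p) = 4.4/(1-0.16) = 4.4/0.84 = 5.238095
ρ = λ_eff/μ = 5.238095/6.7 = 0.781805
L = ρ/(1-ρ) = 0.781805/(1-0.781805) = 3.5831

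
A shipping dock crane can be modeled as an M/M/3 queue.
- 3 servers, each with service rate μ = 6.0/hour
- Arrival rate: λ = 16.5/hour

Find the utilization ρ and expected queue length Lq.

Traffic intensity: ρ = λ/(cμ) = 16.5/(3×6.0) = 0.9167
Since ρ = 0.9167 < 1, system is stable.
Offered load a = λ/μ = cρ = 16.5/6.0 = 2.7500
P₀ = [ Σₙ₌₀^2 aⁿ/n! + a^3/(3!(1-ρ)) ]⁻¹
Σ = a^0/0! + a^1/1! + a^2/2! = 1.0000 + 2.7500 + 3.7812 = 7.5312
a^3/(3!(1-ρ)) = 20.7969/(6 × 0.08333) = 41.5937
P₀ = 1/(7.5312 + 41.5937) = 0.02036
Lq = P₀·a^3·ρ / (3!(1-ρ)²) = 0.020356 × 20.7969 × 0.91667 / (6 × 0.0069444) = 9.3136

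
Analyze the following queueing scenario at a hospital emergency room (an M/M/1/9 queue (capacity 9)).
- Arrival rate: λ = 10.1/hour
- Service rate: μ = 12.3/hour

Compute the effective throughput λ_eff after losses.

ρ = λ/μ = 10.1/12.3 = 0.821138
P₀ = (1-ρ)/(1-ρ^(K+1)) = (1-0.821138)/(1-0.821138^10) = 0.17886/0.86063 = 0.2078
P_K = P₀×ρ^K = 0.20783 × 0.821138^9 = 0.20783 × 0.16972 = 0.03527
λ_eff = λ(1-P_K) = 10.1 × (1 - 0.035273) = 10.1 × 0.964727 = 9.7437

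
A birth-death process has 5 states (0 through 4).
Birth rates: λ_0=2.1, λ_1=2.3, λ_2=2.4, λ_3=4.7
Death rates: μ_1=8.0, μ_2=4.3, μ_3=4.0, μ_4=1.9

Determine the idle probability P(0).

Ratios P(n)/P(0) = (λ₀···λₙ₋₁)/(μ₁···μₙ):
P(1)/P(0) = (2.1)/(8.0) = 0.2625
P(2)/P(0) = (2.1×2.3)/(8.0×4.3) = 0.1404
P(3)/P(0) = (2.1×2.3×2.4)/(8.0×4.3×4.0) = 0.08424
P(4)/P(0) = (2.1×2.3×2.4×4.7)/(8.0×4.3×4.0×1.9) = 0.2084

Normalization: ∑ P(n) = 1
P(0) × (1.0000 + 0.2625 + 0.1404 + 0.08424 + 0.2084) = 1
P(0) × 1.6955 = 1
P(0) = 1/1.6955 = 0.5898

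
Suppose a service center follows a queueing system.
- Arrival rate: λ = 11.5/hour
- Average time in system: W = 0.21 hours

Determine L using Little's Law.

Little's Law: L = λW
L = 11.5 × 0.21 = 2.4150 customers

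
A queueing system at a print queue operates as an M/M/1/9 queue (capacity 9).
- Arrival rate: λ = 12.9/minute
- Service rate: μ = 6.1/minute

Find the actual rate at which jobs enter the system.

ρ = λ/μ = 12.9/6.1 = 2.11475
P₀ = (1-ρ)/(1-ρ^(K+1)) = (1-2.11475)/(1-2.11475^10) = -1.1147/-1787.9176 = 0.0006235
P_K = P₀×ρ^K = 0.0006235 × 2.11475^9 = 0.0006235 × 845.9239 = 0.5274
λ_eff = λ(1-P_K) = 12.9 × (1 - 0.52743) = 12.9 × 0.47257 = 6.0962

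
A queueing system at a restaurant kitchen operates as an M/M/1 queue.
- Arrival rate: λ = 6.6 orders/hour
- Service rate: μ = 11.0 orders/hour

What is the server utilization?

Server utilization: ρ = λ/μ
ρ = 6.6/11.0 = 0.6000
The server is busy 60.00% of the time.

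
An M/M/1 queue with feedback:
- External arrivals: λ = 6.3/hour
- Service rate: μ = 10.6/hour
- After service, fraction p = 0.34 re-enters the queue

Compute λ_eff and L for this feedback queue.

Effective arrival rate: λ_eff = λ/(1-p) = 6.3/(1-0.34) = 6.3/0.66 = 9.545455
ρ = λ_eff/μ = 9.545455/10.6 = 0.9005146
L = ρ/(1-ρ) = 0.9005146/(1-0.9005146) = 9.0517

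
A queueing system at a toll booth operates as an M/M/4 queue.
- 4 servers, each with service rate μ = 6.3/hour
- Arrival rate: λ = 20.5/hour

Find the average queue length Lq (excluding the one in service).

Traffic intensity: ρ = λ/(cμ) = 20.5/(4×6.3) = 0.8135
Since ρ = 0.8135 < 1, system is stable.
Offered load a = λ/μ = cρ = 20.5/6.3 = 3.2540
P₀ = [ Σₙ₌₀^3 aⁿ/n! + a^4/(4!(1-ρ)) ]⁻¹
Σ = a^0/0! + a^1/1! + a^2/2! + a^3/3! = 1.0000 + 3.2540 + 5.2942 + 5.7423 = 15.2905
a^4/(4!(1-ρ)) = 112.1123/(24 × 0.186508) = 25.0464
P₀ = 1/(15.2905 + 25.0464) = 0.02479
Lq = P₀·a^4·ρ / (4!(1-ρ)²) = 0.024791 × 112.1123 × 0.81349 / (24 × 0.034785) = 2.7083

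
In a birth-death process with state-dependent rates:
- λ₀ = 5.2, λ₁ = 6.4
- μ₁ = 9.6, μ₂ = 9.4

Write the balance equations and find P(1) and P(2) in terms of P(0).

Balance equations:
State 0: λ₀P₀ = μ₁P₁ → P₁ = (λ₀/μ₁)P₀ = (5.2/9.6)P₀ = 0.5417P₀
State 1: P₂ = (λ₀λ₁)/(μ₁μ₂)P₀ = (5.2×6.4)/(9.6×9.4)P₀ = 0.3688P₀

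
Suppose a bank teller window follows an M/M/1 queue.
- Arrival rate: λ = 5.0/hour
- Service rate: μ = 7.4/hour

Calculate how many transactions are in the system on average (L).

ρ = λ/μ = 5.0/7.4 = 0.6757
For M/M/1: L = λ/(μ-λ)
L = 5.0/(7.4-5.0) = 5.0/2.40
L = 2.0833 transactions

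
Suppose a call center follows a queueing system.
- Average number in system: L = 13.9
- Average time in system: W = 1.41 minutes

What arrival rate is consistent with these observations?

Little's Law: L = λW, so λ = L/W
λ = 13.9/1.41 = 9.8582 calls/minute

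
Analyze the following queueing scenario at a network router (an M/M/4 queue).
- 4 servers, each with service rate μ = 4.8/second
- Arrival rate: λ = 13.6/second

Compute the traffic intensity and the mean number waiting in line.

Traffic intensity: ρ = λ/(cμ) = 13.6/(4×4.8) = 0.7083
Since ρ = 0.7083 < 1, system is stable.
Offered load a = λ/μ = cρ = 13.6/4.8 = 2.8333
P₀ = [ Σₙ₌₀^3 aⁿ/n! + a^4/(4!(1-ρ)) ]⁻¹
Σ = a^0/0! + a^1/1! + a^2/2! + a^3/3! = 1.0000 + 2.8333 + 4.0139 + 3.7909 = 11.6381
a^4/(4!(1-ρ)) = 64.44522/(24 × 0.2916667) = 9.2065
P₀ = 1/(11.6381 + 9.2065) = 0.04797
Lq = P₀·a^4·ρ / (4!(1-ρ)²) = 0.047974 × 64.4452 × 0.70833 / (24 × 0.085069) = 1.0726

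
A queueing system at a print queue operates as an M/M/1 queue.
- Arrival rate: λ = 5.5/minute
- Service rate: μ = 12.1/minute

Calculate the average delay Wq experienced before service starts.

First, compute utilization: ρ = λ/μ = 5.5/12.1 = 0.4545
For M/M/1: Wq = λ/(μ(μ-λ))
Wq = 5.5/(12.1 × (12.1-5.5))
Wq = 5.5/(12.1 × 6.60)
Wq = 0.06887 minutes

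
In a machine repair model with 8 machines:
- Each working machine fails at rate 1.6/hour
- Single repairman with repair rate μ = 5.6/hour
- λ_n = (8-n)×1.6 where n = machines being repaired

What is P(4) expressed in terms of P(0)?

P(4)/P(0) = ∏_{i=0}^{4-1} λ_i/μ_{i+1}
= (8-0)×1.6/5.6 × (8-1)×1.6/5.6 × (8-2)×1.6/5.6 × (8-3)×1.6/5.6
= 11.1953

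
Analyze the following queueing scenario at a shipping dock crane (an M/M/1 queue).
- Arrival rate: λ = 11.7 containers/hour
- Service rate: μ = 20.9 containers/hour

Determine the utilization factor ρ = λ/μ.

Server utilization: ρ = λ/μ
ρ = 11.7/20.9 = 0.5598
The server is busy 55.98% of the time.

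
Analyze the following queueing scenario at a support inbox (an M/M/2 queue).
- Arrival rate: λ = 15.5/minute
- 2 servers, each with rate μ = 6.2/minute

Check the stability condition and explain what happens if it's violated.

Stability requires ρ = λ/(cμ) < 1
ρ = 15.5/(2 × 6.2) = 15.5/12.40 = 1.2500
Since 1.2500 ≥ 1, the system is UNSTABLE.
Need c > λ/μ = 15.5/6.2 = 2.50.
Minimum servers needed: c = 3.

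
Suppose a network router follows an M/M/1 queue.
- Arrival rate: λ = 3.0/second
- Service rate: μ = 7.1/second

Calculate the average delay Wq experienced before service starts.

First, compute utilization: ρ = λ/μ = 3.0/7.1 = 0.4225
For M/M/1: Wq = λ/(μ(μ-λ))
Wq = 3.0/(7.1 × (7.1-3.0))
Wq = 3.0/(7.1 × 4.10)
Wq = 0.1031 seconds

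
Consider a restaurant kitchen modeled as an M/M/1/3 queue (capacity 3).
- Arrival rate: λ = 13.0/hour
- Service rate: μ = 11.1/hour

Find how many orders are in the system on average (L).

ρ = λ/μ = 13.0/11.1 = 1.17117
P₀ = (1-ρ)/(1-ρ^(K+1)) = (1-1.17117)/(1-1.17117^4) = -0.1712/-0.8814 = 0.1942
P_K = P₀×ρ^K = 0.1942 × 1.17117^3 = 0.1942 × 1.6064 = 0.3120
L = ρ[1 - (K+1)ρ^K + Kρ^(K+1)] / [(1-ρ)(1-ρ^(K+1))]
L = 1.17117 × (1 - 4×1.60642 + 3×1.88139) / ((1 - 1.17117) × (1 - 1.88139)) = 1.6961 orders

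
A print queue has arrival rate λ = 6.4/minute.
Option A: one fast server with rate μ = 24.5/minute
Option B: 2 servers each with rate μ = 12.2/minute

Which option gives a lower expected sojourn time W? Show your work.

Option A: single server μ = 24.5 (M/M/1)
  ρ_A = 6.4/24.5 = 0.2612
  W_A = 1/(μ-λ) = 1/(24.5-6.4) = 1/18.10 = 0.05525

Option B: 2 servers μ = 12.2 (M/M/2)
  ρ_B = λ/(cμ) = 6.4/(2×12.2) = 0.2623
  Offered load a = λ/μ = cρ = 6.4/12.2 = 0.5246
  P₀ = [ Σₙ₌₀^1 aⁿ/n! + a^2/(2!(1-ρ)) ]⁻¹
  Σ = a^0/0! + a^1/1! = 1.0000 + 0.5246 = 1.5246
  a^2/(2!(1-ρ)) = 0.2752/(2 × 0.7377) = 0.1865
  P₀ = 1/(1.5246 + 0.1865) = 0.5844
  Lq = P₀·a^2·ρ / (2!(1-ρ)²) = 0.5844 × 0.2752 × 0.2623 / (2 × 0.5442) = 0.03876
  Wq_B = Lq/λ = 0.038758/6.4 = 0.0060559
  W_B = Wq_B + 1/μ = 0.0060559 + 0.081967 = 0.08802

Since W_A = 0.05525 < W_B = 0.08802, Option A (single fast server) has the shorter time in system.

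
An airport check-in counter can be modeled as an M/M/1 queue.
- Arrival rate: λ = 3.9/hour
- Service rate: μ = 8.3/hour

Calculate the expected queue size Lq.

ρ = λ/μ = 3.9/8.3 = 0.4699
For M/M/1: Lq = λ²/(μ(μ-λ))
Lq = 15.21/(8.3 × 4.40)
Lq = 0.4165 passengers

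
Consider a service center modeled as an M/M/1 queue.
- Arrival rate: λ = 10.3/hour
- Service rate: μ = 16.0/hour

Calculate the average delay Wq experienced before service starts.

First, compute utilization: ρ = λ/μ = 10.3/16.0 = 0.6438
For M/M/1: Wq = λ/(μ(μ-λ))
Wq = 10.3/(16.0 × (16.0-10.3))
Wq = 10.3/(16.0 × 5.70)
Wq = 0.1129 hours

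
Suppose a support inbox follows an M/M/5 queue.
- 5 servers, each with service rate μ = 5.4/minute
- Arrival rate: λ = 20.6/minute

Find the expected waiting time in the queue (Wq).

Traffic intensity: ρ = λ/(cμ) = 20.6/(5×5.4) = 0.7630
Since ρ = 0.7630 < 1, system is stable.
Offered load a = λ/μ = cρ = 20.6/5.4 = 3.8148
P₀ = [ Σₙ₌₀^4 aⁿ/n! + a^5/(5!(1-ρ)) ]⁻¹
Σ = a^0/0! + a^1/1! + a^2/2! + a^3/3! + a^4/4! = 1.00000 + 3.81481 + 7.27641 + 9.25271 + 8.82435 = 30.1683
a^5/(5!(1-ρ)) = 807.9180/(120 × 0.237037) = 28.4034
P₀ = 1/(30.1683 + 28.4034) = 0.01707
Lq = P₀·a^5·ρ / (5!(1-ρ)²) = 0.017073 × 807.9180 × 0.76296 / (120 × 0.056187) = 1.5609
Wq = Lq/λ = 1.5609/20.6 = 0.07577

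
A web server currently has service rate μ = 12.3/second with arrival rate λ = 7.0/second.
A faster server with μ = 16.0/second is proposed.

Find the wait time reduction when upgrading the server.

System 1: ρ₁ = 7.0/12.3 = 0.5691, W₁ = 1/(12.3-7.0) = 0.18868
System 2: ρ₂ = 7.0/16.0 = 0.4375, W₂ = 1/(16.0-7.0) = 0.11111
Improvement: (W₁-W₂)/W₁ = (0.18868-0.11111)/0.18868 = 41.11%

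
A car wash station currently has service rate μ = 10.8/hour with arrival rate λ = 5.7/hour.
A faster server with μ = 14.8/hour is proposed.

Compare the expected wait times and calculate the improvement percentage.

System 1: ρ₁ = 5.7/10.8 = 0.5278, W₁ = 1/(10.8-5.7) = 0.1961
System 2: ρ₂ = 5.7/14.8 = 0.3851, W₂ = 1/(14.8-5.7) = 0.1099
Improvement: (W₁-W₂)/W₁ = (0.1961-0.1099)/0.1961 = 43.96%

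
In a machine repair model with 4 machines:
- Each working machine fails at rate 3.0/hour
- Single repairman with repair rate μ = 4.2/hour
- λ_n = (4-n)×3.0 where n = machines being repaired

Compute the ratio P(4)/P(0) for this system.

P(4)/P(0) = ∏_{i=0}^{4-1} λ_i/μ_{i+1}
= (4-0)×3.0/4.2 × (4-1)×3.0/4.2 × (4-2)×3.0/4.2 × (4-3)×3.0/4.2
= 6.2474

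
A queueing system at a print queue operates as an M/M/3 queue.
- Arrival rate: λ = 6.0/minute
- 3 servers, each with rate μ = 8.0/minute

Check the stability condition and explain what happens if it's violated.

Stability requires ρ = λ/(cμ) < 1
ρ = 6.0/(3 × 8.0) = 6.0/24.00 = 0.2500
Since 0.2500 < 1, the system is STABLE.
The servers are busy 25.00% of the time.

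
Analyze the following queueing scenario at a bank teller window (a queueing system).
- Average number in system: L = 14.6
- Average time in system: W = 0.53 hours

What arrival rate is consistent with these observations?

Little's Law: L = λW, so λ = L/W
λ = 14.6/0.53 = 27.5472 transactions/hour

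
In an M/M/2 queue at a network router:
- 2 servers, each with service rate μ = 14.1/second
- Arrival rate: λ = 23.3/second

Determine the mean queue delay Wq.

Traffic intensity: ρ = λ/(cμ) = 23.3/(2×14.1) = 0.8262
Since ρ = 0.8262 < 1, system is stable.
Offered load a = λ/μ = cρ = 23.3/14.1 = 1.6525
P₀ = [ Σₙ₌₀^1 aⁿ/n! + a^2/(2!(1-ρ)) ]⁻¹
Σ = a^0/0! + a^1/1! = 1.0000 + 1.6525 = 2.6525
a^2/(2!(1-ρ)) = 2.7307/(2 × 0.17376) = 7.8577
P₀ = 1/(2.6525 + 7.8577) = 0.09515
Lq = P₀·a^2·ρ / (2!(1-ρ)²) = 0.09514563 × 2.730698 × 0.8262411 / (2 × 0.03019214) = 3.5550
Wq = Lq/λ = 3.5550/23.3 = 0.1526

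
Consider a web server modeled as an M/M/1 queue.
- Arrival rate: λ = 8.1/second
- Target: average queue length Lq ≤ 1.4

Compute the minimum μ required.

For M/M/1: Lq = λ²/(μ(μ-λ))
Need Lq ≤ 1.4, i.e. μ(μ-λ) ≥ λ²/1.4
μ² - 8.1μ - 65.61/1.4 ≥ 0  →  μ² - 8.1μ - 46.864286 ≥ 0
Quadratic formula (positive root): μ = [λ + √(λ² + 4×46.864286)]/2
Discriminant: 65.61 + 4×46.864286 = 253.0671, √253.0671 = 15.9081
μ ≥ (8.1 + 15.9081)/2 = 12.0040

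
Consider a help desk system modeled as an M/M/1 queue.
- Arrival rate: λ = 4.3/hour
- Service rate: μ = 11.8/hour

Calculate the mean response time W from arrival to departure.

First, compute utilization: ρ = λ/μ = 4.3/11.8 = 0.3644
For M/M/1: W = 1/(μ-λ)
W = 1/(11.8-4.3) = 1/7.50
W = 0.1333 hours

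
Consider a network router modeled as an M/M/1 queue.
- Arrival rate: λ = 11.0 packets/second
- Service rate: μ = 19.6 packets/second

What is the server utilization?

Server utilization: ρ = λ/μ
ρ = 11.0/19.6 = 0.5612
The server is busy 56.12% of the time.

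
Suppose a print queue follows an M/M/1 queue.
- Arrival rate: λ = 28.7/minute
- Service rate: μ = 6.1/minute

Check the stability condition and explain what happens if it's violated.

Stability requires ρ = λ/(cμ) < 1
ρ = 28.7/(1 × 6.1) = 28.7/6.10 = 4.7049
Since 4.7049 ≥ 1, the system is UNSTABLE.
Queue grows without bound. Need μ > λ = 28.7.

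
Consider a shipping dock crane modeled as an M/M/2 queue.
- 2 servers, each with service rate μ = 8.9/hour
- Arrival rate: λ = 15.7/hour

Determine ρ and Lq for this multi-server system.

Traffic intensity: ρ = λ/(cμ) = 15.7/(2×8.9) = 0.8820
Since ρ = 0.8820 < 1, system is stable.
Offered load a = λ/μ = cρ = 15.7/8.9 = 1.7640
P₀ = [ Σₙ₌₀^1 aⁿ/n! + a^2/(2!(1-ρ)) ]⁻¹
Σ = a^0/0! + a^1/1! = 1.0000 + 1.7640 = 2.7640
a^2/(2!(1-ρ)) = 3.1119/(2 × 0.11798) = 13.1883
P₀ = 1/(2.7640 + 13.1883) = 0.06269
Lq = P₀·a^2·ρ / (2!(1-ρ)²) = 0.062687 × 3.1119 × 0.88202 / (2 × 0.013919) = 6.1808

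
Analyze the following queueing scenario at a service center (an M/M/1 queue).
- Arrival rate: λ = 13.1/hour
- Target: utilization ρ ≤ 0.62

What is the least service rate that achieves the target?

ρ = λ/μ, so μ = λ/ρ
μ ≥ 13.1/0.62 = 21.1290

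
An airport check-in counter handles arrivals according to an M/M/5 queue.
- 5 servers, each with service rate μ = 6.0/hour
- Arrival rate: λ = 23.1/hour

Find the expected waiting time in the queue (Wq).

Traffic intensity: ρ = λ/(cμ) = 23.1/(5×6.0) = 0.7700
Since ρ = 0.7700 < 1, system is stable.
Offered load a = λ/μ = cρ = 23.1/6.0 = 3.8500
P₀ = [ Σₙ₌₀^4 aⁿ/n! + a^5/(5!(1-ρ)) ]⁻¹
Σ = a^0/0! + a^1/1! + a^2/2! + a^3/3! + a^4/4! = 1.0000 + 3.8500 + 7.4113 + 9.5111 + 9.1544 = 30.9268
a^5/(5!(1-ρ)) = 845.8700/(120 × 0.2300) = 30.6475
P₀ = 1/(30.9268 + 30.6475) = 0.01624
Lq = P₀·a^5·ρ / (5!(1-ρ)²) = 0.01624 × 845.8700 × 0.7700 / (120 × 0.05290) = 1.6663
Wq = Lq/λ = 1.66632/23.1 = 0.07214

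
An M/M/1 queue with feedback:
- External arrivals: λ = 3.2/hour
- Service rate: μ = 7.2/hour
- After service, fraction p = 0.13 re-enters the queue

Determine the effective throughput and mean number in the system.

Effective arrival rate: λ_eff = λ/(1-p) = 3.2/(1-0.13) = 3.2/0.87 = 3.6782
ρ = λ_eff/μ = 3.6782/7.2 = 0.51086
L = ρ/(1-ρ) = 0.51086/(1-0.51086) = 1.0444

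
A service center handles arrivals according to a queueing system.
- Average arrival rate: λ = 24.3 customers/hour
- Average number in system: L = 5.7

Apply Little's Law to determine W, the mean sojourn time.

Little's Law: L = λW, so W = L/λ
W = 5.7/24.3 = 0.2346 hours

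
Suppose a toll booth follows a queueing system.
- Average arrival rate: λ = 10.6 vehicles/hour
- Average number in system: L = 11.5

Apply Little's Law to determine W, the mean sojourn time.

Little's Law: L = λW, so W = L/λ
W = 11.5/10.6 = 1.0849 hours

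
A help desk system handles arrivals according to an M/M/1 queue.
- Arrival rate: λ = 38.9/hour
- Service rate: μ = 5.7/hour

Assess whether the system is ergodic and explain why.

Stability requires ρ = λ/(cμ) < 1
ρ = 38.9/(1 × 5.7) = 38.9/5.70 = 6.8246
Since 6.8246 ≥ 1, the system is UNSTABLE.
Queue grows without bound. Need μ > λ = 38.9.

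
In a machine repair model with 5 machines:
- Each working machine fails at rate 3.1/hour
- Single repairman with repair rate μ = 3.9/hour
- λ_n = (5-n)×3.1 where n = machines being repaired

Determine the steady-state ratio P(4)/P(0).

P(4)/P(0) = ∏_{i=0}^{4-1} λ_i/μ_{i+1}
= (5-0)×3.1/3.9 × (5-1)×3.1/3.9 × (5-2)×3.1/3.9 × (5-3)×3.1/3.9
= 47.9038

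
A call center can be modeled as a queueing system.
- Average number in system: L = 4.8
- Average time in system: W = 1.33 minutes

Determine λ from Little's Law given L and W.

Little's Law: L = λW, so λ = L/W
λ = 4.8/1.33 = 3.6090 calls/minute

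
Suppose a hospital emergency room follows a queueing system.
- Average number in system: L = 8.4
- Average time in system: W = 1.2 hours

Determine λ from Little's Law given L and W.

Little's Law: L = λW, so λ = L/W
λ = 8.4/1.2 = 7.0000 patients/hour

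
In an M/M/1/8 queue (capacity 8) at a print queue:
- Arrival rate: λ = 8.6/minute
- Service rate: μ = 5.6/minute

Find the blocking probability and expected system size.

ρ = λ/μ = 8.6/5.6 = 1.5357
P₀ = (1-ρ)/(1-ρ^(K+1)) = (1-1.5357)/(1-1.5357^9) = -0.5357/-46.5070 = 0.01152
P_K = P₀×ρ^K = 0.011519 × 1.5357^8 = 0.011519 × 30.9351 = 0.3563
Blocking probability P_8 = 0.3563 (35.63%)
L = ρ[1 - (K+1)ρ^K + Kρ^(K+1)] / [(1-ρ)(1-ρ^(K+1))]
L = 1.5357 × (1 - 9×30.9351 + 8×47.5070) / ((1 - 1.5357) × (1 - 47.5070)) = 6.3268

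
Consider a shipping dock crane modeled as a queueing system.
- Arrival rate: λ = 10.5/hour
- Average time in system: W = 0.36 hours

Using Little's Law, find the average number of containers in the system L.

Little's Law: L = λW
L = 10.5 × 0.36 = 3.7800 containers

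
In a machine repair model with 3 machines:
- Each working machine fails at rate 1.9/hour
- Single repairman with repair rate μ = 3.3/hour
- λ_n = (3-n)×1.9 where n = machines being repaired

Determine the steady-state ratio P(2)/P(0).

P(2)/P(0) = ∏_{i=0}^{2-1} λ_i/μ_{i+1}
= (3-0)×1.9/3.3 × (3-1)×1.9/3.3
= 1.9890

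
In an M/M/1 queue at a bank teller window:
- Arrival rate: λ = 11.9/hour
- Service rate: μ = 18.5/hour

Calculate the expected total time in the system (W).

First, compute utilization: ρ = λ/μ = 11.9/18.5 = 0.6432
For M/M/1: W = 1/(μ-λ)
W = 1/(18.5-11.9) = 1/6.60
W = 0.1515 hours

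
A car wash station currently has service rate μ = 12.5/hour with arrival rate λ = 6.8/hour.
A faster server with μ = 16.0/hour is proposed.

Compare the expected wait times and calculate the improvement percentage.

System 1: ρ₁ = 6.8/12.5 = 0.5440, W₁ = 1/(12.5-6.8) = 0.17544
System 2: ρ₂ = 6.8/16.0 = 0.4250, W₂ = 1/(16.0-6.8) = 0.10870
Improvement: (W₁-W₂)/W₁ = (0.17544-0.10870)/0.17544 = 38.04%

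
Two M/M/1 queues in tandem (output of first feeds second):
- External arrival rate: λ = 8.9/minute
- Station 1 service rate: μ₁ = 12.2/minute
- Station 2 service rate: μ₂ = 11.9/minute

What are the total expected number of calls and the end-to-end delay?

By Jackson's theorem, each station behaves as independent M/M/1.
Station 1: ρ₁ = 8.9/12.2 = 0.7295, L₁ = ρ₁/(1-ρ₁) = λ/(μ₁-λ) = 8.9/3.30 = 2.69697
Station 2: ρ₂ = 8.9/11.9 = 0.7479, L₂ = ρ₂/(1-ρ₂) = λ/(μ₂-λ) = 8.9/3.00 = 2.96667
Total: L = L₁ + L₂ = 2.69697 + 2.96667 = 5.6636
W = L/λ = 5.6636/8.9 = 0.6364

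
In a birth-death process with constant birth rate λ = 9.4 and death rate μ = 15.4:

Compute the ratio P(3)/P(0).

For constant rates: P(n)/P(0) = (λ/μ)^n
P(3)/P(0) = (9.4/15.4)^3 = 0.6104^3 = 0.2274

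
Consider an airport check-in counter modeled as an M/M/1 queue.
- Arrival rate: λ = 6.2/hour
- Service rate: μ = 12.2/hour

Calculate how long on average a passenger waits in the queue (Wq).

First, compute utilization: ρ = λ/μ = 6.2/12.2 = 0.5082
For M/M/1: Wq = λ/(μ(μ-λ))
Wq = 6.2/(12.2 × (12.2-6.2))
Wq = 6.2/(12.2 × 6.00)
Wq = 0.08470 hours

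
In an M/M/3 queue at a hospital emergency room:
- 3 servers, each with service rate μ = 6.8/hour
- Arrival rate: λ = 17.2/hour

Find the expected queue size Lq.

Traffic intensity: ρ = λ/(cμ) = 17.2/(3×6.8) = 0.8431
Since ρ = 0.8431 < 1, system is stable.
Offered load a = λ/μ = cρ = 17.2/6.8 = 2.5294
P₀ = [ Σₙ₌₀^2 aⁿ/n! + a^3/(3!(1-ρ)) ]⁻¹
Σ = a^0/0! + a^1/1! + a^2/2! = 1.0000 + 2.5294 + 3.1990 = 6.7284
a^3/(3!(1-ρ)) = 16.1830/(6 × 0.156863) = 17.1944
P₀ = 1/(6.7284 + 17.1944) = 0.04180
Lq = P₀·a^3·ρ / (3!(1-ρ)²) = 0.041801 × 16.1830 × 0.84314 / (6 × 0.024606) = 3.8633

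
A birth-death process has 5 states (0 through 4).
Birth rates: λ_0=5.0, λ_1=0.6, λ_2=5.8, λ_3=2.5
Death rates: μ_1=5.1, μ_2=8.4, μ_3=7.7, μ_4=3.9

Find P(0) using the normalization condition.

Ratios P(n)/P(0) = (λ₀···λₙ₋₁)/(μ₁···μₙ):
P(1)/P(0) = (5.0)/(5.1) = 0.9804
P(2)/P(0) = (5.0×0.6)/(5.1×8.4) = 0.07003
P(3)/P(0) = (5.0×0.6×5.8)/(5.1×8.4×7.7) = 0.05275
P(4)/P(0) = (5.0×0.6×5.8×2.5)/(5.1×8.4×7.7×3.9) = 0.03381

Normalization: ∑ P(n) = 1
P(0) × (1.0000 + 0.9804 + 0.07003 + 0.05275 + 0.03381) = 1
P(0) × 2.1370 = 1
P(0) = 1/2.1370 = 0.4679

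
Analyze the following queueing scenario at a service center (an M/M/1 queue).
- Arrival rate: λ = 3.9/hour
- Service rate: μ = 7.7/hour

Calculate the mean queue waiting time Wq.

First, compute utilization: ρ = λ/μ = 3.9/7.7 = 0.5065
For M/M/1: Wq = λ/(μ(μ-λ))
Wq = 3.9/(7.7 × (7.7-3.9))
Wq = 3.9/(7.7 × 3.80)
Wq = 0.1333 hours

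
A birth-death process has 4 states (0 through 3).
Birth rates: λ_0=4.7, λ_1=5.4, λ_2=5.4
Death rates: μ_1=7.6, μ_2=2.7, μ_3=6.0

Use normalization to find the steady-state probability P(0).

Ratios P(n)/P(0) = (λ₀···λₙ₋₁)/(μ₁···μₙ):
P(1)/P(0) = (4.7)/(7.6) = 0.6184
P(2)/P(0) = (4.7×5.4)/(7.6×2.7) = 1.2368
P(3)/P(0) = (4.7×5.4×5.4)/(7.6×2.7×6.0) = 1.1132

Normalization: ∑ P(n) = 1
P(0) × (1.0000 + 0.6184 + 1.2368 + 1.1132) = 1
P(0) × 3.9684 = 1
P(0) = 1/3.9684 = 0.2520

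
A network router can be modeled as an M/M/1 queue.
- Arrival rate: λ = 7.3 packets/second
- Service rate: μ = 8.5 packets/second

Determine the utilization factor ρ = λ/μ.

Server utilization: ρ = λ/μ
ρ = 7.3/8.5 = 0.8588
The server is busy 85.88% of the time.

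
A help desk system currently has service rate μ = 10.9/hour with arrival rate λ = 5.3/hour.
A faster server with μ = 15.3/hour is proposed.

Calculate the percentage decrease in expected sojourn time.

System 1: ρ₁ = 5.3/10.9 = 0.4862, W₁ = 1/(10.9-5.3) = 0.17857
System 2: ρ₂ = 5.3/15.3 = 0.3464, W₂ = 1/(15.3-5.3) = 0.10000
Improvement: (W₁-W₂)/W₁ = (0.17857-0.10000)/0.17857 = 44.00%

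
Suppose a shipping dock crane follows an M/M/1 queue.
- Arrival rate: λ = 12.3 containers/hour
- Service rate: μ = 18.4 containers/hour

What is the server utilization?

Server utilization: ρ = λ/μ
ρ = 12.3/18.4 = 0.6685
The server is busy 66.85% of the time.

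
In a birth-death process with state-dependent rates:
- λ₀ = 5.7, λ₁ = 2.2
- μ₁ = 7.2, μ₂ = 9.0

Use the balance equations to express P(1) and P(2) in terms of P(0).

Balance equations:
State 0: λ₀P₀ = μ₁P₁ → P₁ = (λ₀/μ₁)P₀ = (5.7/7.2)P₀ = 0.7917P₀
State 1: P₂ = (λ₀λ₁)/(μ₁μ₂)P₀ = (5.7×2.2)/(7.2×9.0)P₀ = 0.1935P₀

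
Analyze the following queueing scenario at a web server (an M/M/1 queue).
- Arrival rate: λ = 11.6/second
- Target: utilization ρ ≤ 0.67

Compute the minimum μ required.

ρ = λ/μ, so μ = λ/ρ
μ ≥ 11.6/0.67 = 17.3134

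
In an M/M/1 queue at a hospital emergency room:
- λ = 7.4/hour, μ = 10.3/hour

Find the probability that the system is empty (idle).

ρ = λ/μ = 7.4/10.3 = 0.7184
P(0) = 1 - ρ = 1 - 0.7184 = 0.2816
The server is idle 28.16% of the time.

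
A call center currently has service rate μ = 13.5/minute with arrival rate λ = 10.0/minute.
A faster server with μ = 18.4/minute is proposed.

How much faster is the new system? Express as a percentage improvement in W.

System 1: ρ₁ = 10.0/13.5 = 0.7407, W₁ = 1/(13.5-10.0) = 0.28571
System 2: ρ₂ = 10.0/18.4 = 0.5435, W₂ = 1/(18.4-10.0) = 0.11905
Improvement: (W₁-W₂)/W₁ = (0.28571-0.11905)/0.28571 = 58.33%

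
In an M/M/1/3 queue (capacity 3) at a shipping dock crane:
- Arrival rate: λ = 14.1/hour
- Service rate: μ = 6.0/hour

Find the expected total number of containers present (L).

ρ = λ/μ = 14.1/6.0 = 2.3500
P₀ = (1-ρ)/(1-ρ^(K+1)) = (1-2.3500)/(1-2.3500^4) = -1.3500/-29.4980 = 0.04577
P_K = P₀×ρ^K = 0.045766 × 2.3500^3 = 0.045766 × 12.9779 = 0.5939
L = ρ[1 - (K+1)ρ^K + Kρ^(K+1)] / [(1-ρ)(1-ρ^(K+1))]
L = 2.3500 × (1 - 4×12.9779 + 3×30.4980) / ((1 - 2.3500) × (1 - 30.4980)) = 2.3949 containers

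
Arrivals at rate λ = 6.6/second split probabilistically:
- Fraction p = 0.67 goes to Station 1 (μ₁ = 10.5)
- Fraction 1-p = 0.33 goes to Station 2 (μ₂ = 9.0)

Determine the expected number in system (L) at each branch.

Effective rates: λ₁ = 6.6×0.67 = 4.422, λ₂ = 6.6×0.33 = 2.178
Station 1: ρ₁ = 4.422/10.5 = 0.42114, L₁ = ρ₁/(1-ρ₁) = 0.42114/(1-0.42114) = 0.7275
Station 2: ρ₂ = 2.178/9.0 = 0.2420, L₂ = ρ₂/(1-ρ₂) = 0.2420/(1-0.2420) = 0.3193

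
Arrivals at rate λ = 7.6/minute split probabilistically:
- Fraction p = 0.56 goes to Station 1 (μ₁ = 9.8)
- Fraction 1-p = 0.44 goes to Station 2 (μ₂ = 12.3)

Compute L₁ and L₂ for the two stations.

Effective rates: λ₁ = 7.6×0.56 = 4.256, λ₂ = 7.6×0.44 = 3.344
Station 1: ρ₁ = 4.256/9.8 = 0.4343, L₁ = ρ₁/(1-ρ₁) = 0.4343/(1-0.4343) = 0.7677
Station 2: ρ₂ = 3.344/12.3 = 0.2719, L₂ = ρ₂/(1-ρ₂) = 0.2719/(1-0.2719) = 0.3734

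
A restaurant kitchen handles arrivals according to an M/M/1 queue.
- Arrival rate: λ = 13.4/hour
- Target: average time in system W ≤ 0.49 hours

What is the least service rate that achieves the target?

For M/M/1: W = 1/(μ-λ)
Need W ≤ 0.49, so 1/(μ-λ) ≤ 0.49
μ - λ ≥ 1/0.49 = 2.0408
μ ≥ 13.4 + 2.0408 = 15.4408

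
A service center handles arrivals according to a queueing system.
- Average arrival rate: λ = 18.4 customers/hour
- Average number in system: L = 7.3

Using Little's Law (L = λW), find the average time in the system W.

Little's Law: L = λW, so W = L/λ
W = 7.3/18.4 = 0.3967 hours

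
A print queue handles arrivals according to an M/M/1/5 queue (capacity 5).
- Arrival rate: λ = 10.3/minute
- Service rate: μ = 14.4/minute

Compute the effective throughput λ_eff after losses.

ρ = λ/μ = 10.3/14.4 = 0.71528
P₀ = (1-ρ)/(1-ρ^(K+1)) = (1-0.71528)/(1-0.71528^6) = 0.2847/0.8661 = 0.3287
P_K = P₀×ρ^K = 0.32875 × 0.71528^5 = 0.32875 × 0.18723 = 0.06155
λ_eff = λ(1-P_K) = 10.3 × (1 - 0.06155) = 10.3 × 0.93845 = 9.6660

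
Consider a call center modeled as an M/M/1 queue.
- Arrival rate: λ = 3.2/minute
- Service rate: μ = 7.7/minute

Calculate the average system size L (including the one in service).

ρ = λ/μ = 3.2/7.7 = 0.4156
For M/M/1: L = λ/(μ-λ)
L = 3.2/(7.7-3.2) = 3.2/4.50
L = 0.7111 calls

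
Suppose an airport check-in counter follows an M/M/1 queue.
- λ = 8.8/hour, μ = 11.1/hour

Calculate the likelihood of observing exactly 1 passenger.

ρ = λ/μ = 8.8/11.1 = 0.7928
P(n) = (1-ρ)ρⁿ
P(1) = (1-0.7928) × 0.7928^1
P(1) = 0.2072 × 0.7928
P(1) = 0.1643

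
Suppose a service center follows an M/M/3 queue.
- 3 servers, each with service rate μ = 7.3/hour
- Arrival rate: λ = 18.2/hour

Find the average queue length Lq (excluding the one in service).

Traffic intensity: ρ = λ/(cμ) = 18.2/(3×7.3) = 0.8311
Since ρ = 0.8311 < 1, system is stable.
Offered load a = λ/μ = cρ = 18.2/7.3 = 2.4932
P₀ = [ Σₙ₌₀^2 aⁿ/n! + a^3/(3!(1-ρ)) ]⁻¹
Σ = a^0/0! + a^1/1! + a^2/2! = 1.0000 + 2.4932 + 3.1079 = 6.6011
a^3/(3!(1-ρ)) = 15.4969/(6 × 0.16895) = 15.2875
P₀ = 1/(6.6011 + 15.2875) = 0.04569
Lq = P₀·a^3·ρ / (3!(1-ρ)²) = 0.045686 × 15.4969 × 0.83105 / (6 × 0.028544) = 3.4355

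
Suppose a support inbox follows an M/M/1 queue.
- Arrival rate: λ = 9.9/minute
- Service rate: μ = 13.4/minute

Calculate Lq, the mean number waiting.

ρ = λ/μ = 9.9/13.4 = 0.7388
For M/M/1: Lq = λ²/(μ(μ-λ))
Lq = 98.01/(13.4 × 3.50)
Lq = 2.0898 emails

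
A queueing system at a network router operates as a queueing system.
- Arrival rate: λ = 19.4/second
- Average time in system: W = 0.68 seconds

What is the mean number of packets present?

Little's Law: L = λW
L = 19.4 × 0.68 = 13.1920 packets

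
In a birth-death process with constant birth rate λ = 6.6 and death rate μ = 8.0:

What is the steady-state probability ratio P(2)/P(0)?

For constant rates: P(n)/P(0) = (λ/μ)^n
P(2)/P(0) = (6.6/8.0)^2 = 0.8250^2 = 0.6806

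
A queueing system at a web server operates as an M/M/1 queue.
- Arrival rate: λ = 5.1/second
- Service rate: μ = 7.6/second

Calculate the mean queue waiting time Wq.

First, compute utilization: ρ = λ/μ = 5.1/7.6 = 0.6711
For M/M/1: Wq = λ/(μ(μ-λ))
Wq = 5.1/(7.6 × (7.6-5.1))
Wq = 5.1/(7.6 × 2.50)
Wq = 0.2684 seconds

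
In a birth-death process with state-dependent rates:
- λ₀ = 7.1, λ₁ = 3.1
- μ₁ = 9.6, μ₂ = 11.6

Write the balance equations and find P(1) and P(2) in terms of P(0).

Balance equations:
State 0: λ₀P₀ = μ₁P₁ → P₁ = (λ₀/μ₁)P₀ = (7.1/9.6)P₀ = 0.7396P₀
State 1: P₂ = (λ₀λ₁)/(μ₁μ₂)P₀ = (7.1×3.1)/(9.6×11.6)P₀ = 0.1976P₀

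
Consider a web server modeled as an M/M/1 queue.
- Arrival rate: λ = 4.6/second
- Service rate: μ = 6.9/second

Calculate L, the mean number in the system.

ρ = λ/μ = 4.6/6.9 = 0.6667
For M/M/1: L = λ/(μ-λ)
L = 4.6/(6.9-4.6) = 4.6/2.30
L = 2.0000 requests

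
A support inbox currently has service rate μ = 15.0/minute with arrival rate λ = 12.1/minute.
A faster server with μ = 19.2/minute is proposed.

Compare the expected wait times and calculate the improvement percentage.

System 1: ρ₁ = 12.1/15.0 = 0.8067, W₁ = 1/(15.0-12.1) = 0.34483
System 2: ρ₂ = 12.1/19.2 = 0.6302, W₂ = 1/(19.2-12.1) = 0.14085
Improvement: (W₁-W₂)/W₁ = (0.34483-0.14085)/0.34483 = 59.15%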